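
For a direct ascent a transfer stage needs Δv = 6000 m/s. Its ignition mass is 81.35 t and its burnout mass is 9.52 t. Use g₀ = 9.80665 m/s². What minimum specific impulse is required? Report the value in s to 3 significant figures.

ln(m₀/m_f) = ln(81350/9520) = ln(8.545) = 2.1454.
By the Tsiolkovsky rocket equation, v_e = Δv / ln(m₀/m_f) = 6000 / 2.1454 = 2796.7 m/s.
Isp = v_e / g₀ = 2796.7 / 9.80665 = 285.2 s.

Isp ≈ 285 s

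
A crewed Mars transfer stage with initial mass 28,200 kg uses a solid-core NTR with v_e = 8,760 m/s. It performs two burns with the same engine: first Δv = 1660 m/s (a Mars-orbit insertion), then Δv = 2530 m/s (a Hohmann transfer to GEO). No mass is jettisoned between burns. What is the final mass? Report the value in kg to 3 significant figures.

final mass ≈ 17500 kg

After the first burn: m = 28200 × exp(−1660/8760.0) = 28200 × 0.82737 = 23,331.8 kg.
After the second burn: m = 23,331.8 × exp(−2530/8760.0) = 23,331.8 × 0.74915 = 17,479 kg.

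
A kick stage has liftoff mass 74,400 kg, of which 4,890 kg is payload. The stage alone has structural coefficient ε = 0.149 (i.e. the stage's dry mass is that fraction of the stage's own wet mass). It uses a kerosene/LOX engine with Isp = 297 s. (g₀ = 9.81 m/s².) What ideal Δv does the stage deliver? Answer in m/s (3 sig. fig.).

Δv ≈ 4620 m/s

Stage wet mass = m₀ − payload = 74,400 − 4,890 = 69,510 kg.
Stage dry mass = ε × stage wet mass = 0.149 × 69,510 = 10,357 kg.
Burnout mass m_f = stage dry + payload = 10,357 + 4,890 = 15,247 kg.
v_e = Isp · g₀ = 297 × 9.81 = 2913.6 m/s.
Δv = v_e · ln(74,400/15,247) = 2913.6 × ln(4.88) = 2913.6 × 1.5851 ≈ 4618 m/s.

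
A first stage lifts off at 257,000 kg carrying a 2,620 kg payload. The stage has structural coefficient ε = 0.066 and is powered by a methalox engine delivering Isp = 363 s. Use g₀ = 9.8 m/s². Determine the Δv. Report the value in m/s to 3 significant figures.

Stage wet mass = m₀ − payload = 257,000 − 2,620 = 254,380 kg.
Stage dry mass = ε × stage wet mass = 0.066 × 254,380 = 16,789.1 kg.
Burnout mass m_f = stage dry + payload = 16,789.1 + 2,620 = 19,409.1 kg.
v_e = Isp · g₀ = 363 × 9.8 = 3557.4 m/s.
By the Tsiolkovsky rocket equation, Δv = v_e · ln(257,000/19,409.1) = 3557.4 × ln(13.24) = 3557.4 × 2.5833 ≈ 9190 m/s.

Δv ≈ 9190 m/s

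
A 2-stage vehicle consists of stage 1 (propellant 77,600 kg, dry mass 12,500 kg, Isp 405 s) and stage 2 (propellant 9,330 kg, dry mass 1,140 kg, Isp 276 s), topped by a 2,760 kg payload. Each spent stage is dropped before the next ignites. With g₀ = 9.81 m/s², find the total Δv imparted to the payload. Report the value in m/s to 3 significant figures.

Ignition mass of stage 1 = 77,600+12,500 + 9,330+1,140 + 2,760 = 103,330 kg.
Stage 1: m₀ = 103,330 kg, m_f = 103,330 − 77,600 = 25,730 kg; Δv = 405×9.81×ln(4.016) = 3973.1×1.3903 ≈ 5524 m/s.
Stage 2: m₀ = 13,230 kg, m_f = 13,230 − 9,330 = 3,900 kg; Δv = 276×9.81×ln(3.392) = 2707.6×1.2215 ≈ 3307 m/s.
Total Δv = 5524 + 3307 = 8831 m/s.

Δv ≈ 8830 m/s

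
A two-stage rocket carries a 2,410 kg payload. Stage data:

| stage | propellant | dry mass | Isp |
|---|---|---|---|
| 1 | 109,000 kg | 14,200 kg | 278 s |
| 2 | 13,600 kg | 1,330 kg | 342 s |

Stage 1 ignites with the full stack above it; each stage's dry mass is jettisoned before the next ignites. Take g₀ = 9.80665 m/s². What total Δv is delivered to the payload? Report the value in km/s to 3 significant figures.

Δv ≈ 9.22 km/s

Ignition mass of stage 1 = 109,000+14,200 + 13,600+1,330 + 2,410 = 140,540 kg.
Stage 1: m₀ = 140,540 kg, m_f = 140,540 − 109,000 = 31,540 kg; Δv = 278×9.80665×ln(4.456) = 2726.2×1.4942 ≈ 4074 m/s.
Stage 2: m₀ = 17,340 kg, m_f = 17,340 − 13,600 = 3,740 kg; Δv = 342×9.80665×ln(4.636) = 3353.9×1.5339 ≈ 5145 m/s.
Total Δv = 4074 + 5145 = 9219 m/s.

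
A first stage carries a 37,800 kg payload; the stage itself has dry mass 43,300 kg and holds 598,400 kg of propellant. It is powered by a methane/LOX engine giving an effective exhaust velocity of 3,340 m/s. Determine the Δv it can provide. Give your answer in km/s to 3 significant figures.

m₀ = payload + dry + propellant = 37,800 + 43,300 + 598,400 = 679,500 kg.
m_f = payload + dry = 37,800 + 43,300 = 81,100 kg.
From the ideal rocket equation, Δv = v_e · ln(m₀/m_f) = 3340.0 × ln(8.379) = 3340.0 × 2.1257 ≈ 7099.8 m/s.

Δv ≈ 7.10 km/s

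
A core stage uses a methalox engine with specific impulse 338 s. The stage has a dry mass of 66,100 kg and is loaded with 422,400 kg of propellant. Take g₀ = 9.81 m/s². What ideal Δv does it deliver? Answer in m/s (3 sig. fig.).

Δv ≈ 6630 m/s

v_e = Isp · g₀ = 338 × 9.81 = 3315.8 m/s.
m₀ = m_dry + m_prop = 66,100 + 422,400 = 488,500 kg.
Δv = v_e · ln(m₀/m_f) = 3315.8 × ln(7.39) = 3315.8 × 2.0002 ≈ 6632.1 m/s.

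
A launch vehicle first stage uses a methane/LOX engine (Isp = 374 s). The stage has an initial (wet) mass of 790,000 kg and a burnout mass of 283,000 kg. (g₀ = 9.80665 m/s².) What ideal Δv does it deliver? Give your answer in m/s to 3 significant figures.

Δv ≈ 3770 m/s

v_e = Isp · g₀ = 374 × 9.80665 = 3667.7 m/s.
Rocket equation: Δv = v_e · ln(m₀/m_f) = 3667.7 × ln(2.792) = 3667.7 × 1.0266 ≈ 3765.2 m/s.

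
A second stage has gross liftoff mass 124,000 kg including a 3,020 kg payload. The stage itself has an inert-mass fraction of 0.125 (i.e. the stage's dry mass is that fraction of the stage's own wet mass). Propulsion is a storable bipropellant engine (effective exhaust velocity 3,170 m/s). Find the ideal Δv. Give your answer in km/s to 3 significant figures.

Δv ≈ 6.09 km/s

Stage wet mass = m₀ − payload = 124,000 − 3,020 = 120,980 kg.
Stage dry mass = ε × stage wet mass = 0.125 × 120,980 = 15,122.5 kg.
Burnout mass m_f = stage dry + payload = 15,122.5 + 3,020 = 18,142.5 kg.
Δv = v_e · ln(124,000/18,142.5) = 3170.0 × ln(6.835) = 3170.0 × 1.9220 ≈ 6093 m/s.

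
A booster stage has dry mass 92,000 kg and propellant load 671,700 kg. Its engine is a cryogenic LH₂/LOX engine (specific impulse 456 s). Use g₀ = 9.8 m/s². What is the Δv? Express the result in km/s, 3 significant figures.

Δv ≈ 9.46 km/s

v_e = Isp · g₀ = 456 × 9.8 = 4468.8 m/s.
m₀ = m_dry + m_prop = 92,000 + 671,700 = 763,700 kg.
From the ideal rocket equation, Δv = v_e · ln(m₀/m_f) = 4468.8 × ln(8.301) = 4468.8 × 2.1164 ≈ 9457.7 m/s.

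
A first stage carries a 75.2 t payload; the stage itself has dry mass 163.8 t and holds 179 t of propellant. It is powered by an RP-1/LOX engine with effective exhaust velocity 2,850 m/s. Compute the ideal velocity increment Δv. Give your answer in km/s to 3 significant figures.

m₀ = payload + dry + propellant = 75.2 + 163.8 + 179 = 418 t.
m_f = payload + dry = 75.2 + 163.8 = 239 t.
Δv = v_e · ln(m₀/m_f) = 2850.0 × ln(1.749) = 2850.0 × 0.5590 ≈ 1593.2 m/s.

Δv ≈ 1.59 km/s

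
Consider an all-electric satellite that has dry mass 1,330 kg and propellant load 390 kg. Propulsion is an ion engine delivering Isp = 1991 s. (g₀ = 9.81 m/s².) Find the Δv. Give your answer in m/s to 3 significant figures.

v_e = Isp · g₀ = 1991 × 9.81 = 19531.7 m/s.
m₀ = m_dry + m_prop = 1,330 + 390 = 1,720 kg.
Rocket equation: Δv = v_e · ln(m₀/m_f) = 19531.7 × ln(1.293) = 19531.7 × 0.2571 ≈ 5022.5 m/s.

Δv ≈ 5020 m/s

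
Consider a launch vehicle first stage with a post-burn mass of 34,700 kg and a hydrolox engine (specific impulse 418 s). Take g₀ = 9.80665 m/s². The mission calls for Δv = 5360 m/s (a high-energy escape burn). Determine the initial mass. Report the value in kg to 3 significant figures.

v_e = Isp · g₀ = 418 × 9.80665 = 4099.2 m/s.
Rocket equation: m₀/m_f = exp(Δv / v_e) = exp(5360 / 4099.2) = exp(1.3076) = 3.6972.
m₀ = m_f × 3.6972 = 34,700 × 3.6972 = 128,293 kg.

initial mass ≈ 128000 kg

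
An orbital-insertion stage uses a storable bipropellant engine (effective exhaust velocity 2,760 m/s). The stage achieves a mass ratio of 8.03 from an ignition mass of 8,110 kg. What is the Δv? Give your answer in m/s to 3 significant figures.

By the Tsiolkovsky rocket equation, Δv = v_e · ln(8.03) = 2760.0 × 2.0832 ≈ 5749.6 m/s.

Δv ≈ 5750 m/s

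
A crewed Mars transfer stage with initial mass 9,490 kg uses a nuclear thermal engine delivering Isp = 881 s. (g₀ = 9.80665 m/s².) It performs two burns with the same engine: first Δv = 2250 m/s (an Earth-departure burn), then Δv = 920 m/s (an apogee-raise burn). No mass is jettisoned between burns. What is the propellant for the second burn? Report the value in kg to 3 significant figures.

v_e = Isp · g₀ = 881 × 9.80665 = 8639.7 m/s.
After the first burn: m = 9490 × exp(−2250/8639.7) = 9490 × 0.77072 = 7,314.13 kg.
After the second burn: m = 7,314.13 × exp(−920/8639.7) = 7,314.13 × 0.89899 = 6,575.33 kg.
Second-burn propellant = 7,314.13 − 6,575.33 = 738.8 kg.

propellant for the second burn ≈ 739 kg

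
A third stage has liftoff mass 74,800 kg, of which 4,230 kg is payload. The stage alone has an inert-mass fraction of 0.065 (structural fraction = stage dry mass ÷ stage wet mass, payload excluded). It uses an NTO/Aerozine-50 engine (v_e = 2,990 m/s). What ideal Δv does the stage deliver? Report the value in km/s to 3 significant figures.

Stage wet mass = m₀ − payload = 74,800 − 4,230 = 70,570 kg.
Stage dry mass = ε × stage wet mass = 0.065 × 70,570 = 4,587.05 kg.
Burnout mass m_f = stage dry + payload = 4,587.05 + 4,230 = 8,817.05 kg.
Rocket equation: Δv = v_e · ln(74,800/8,817.05) = 2990.0 × ln(8.484) = 2990.0 × 2.1381 ≈ 6393 m/s.

Δv ≈ 6.39 km/s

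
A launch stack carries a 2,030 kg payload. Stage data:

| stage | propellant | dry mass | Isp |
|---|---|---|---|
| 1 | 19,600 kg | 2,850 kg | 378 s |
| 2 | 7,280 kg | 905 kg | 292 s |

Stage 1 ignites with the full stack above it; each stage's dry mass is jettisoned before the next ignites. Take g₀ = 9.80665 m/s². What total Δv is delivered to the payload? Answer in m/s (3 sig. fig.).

Ignition mass of stage 1 = 19,600+2,850 + 7,280+905 + 2,030 = 32,665 kg.
Stage 1: m₀ = 32,665 kg, m_f = 32,665 − 19,600 = 13,065 kg; Δv = 378×9.80665×ln(2.5) = 3706.9×0.9164 ≈ 3397 m/s.
Stage 2: m₀ = 10,215 kg, m_f = 10,215 − 7,280 = 2,935 kg; Δv = 292×9.80665×ln(3.48) = 2863.5×1.2471 ≈ 3571 m/s.
Total Δv = 3397 + 3571 = 6968 m/s.

Δv ≈ 6970 m/s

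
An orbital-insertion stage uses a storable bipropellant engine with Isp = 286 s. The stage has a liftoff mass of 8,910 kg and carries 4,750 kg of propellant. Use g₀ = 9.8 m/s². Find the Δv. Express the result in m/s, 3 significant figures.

v_e = Isp · g₀ = 286 × 9.8 = 2802.8 m/s.
m_f = m₀ − m_prop = 8,910 − 4,750 = 4,160 kg.
Δv = v_e · ln(m₀/m_f) = 2802.8 × ln(2.142) = 2802.8 × 0.7617 ≈ 2134.8 m/s.

Δv ≈ 2130 m/s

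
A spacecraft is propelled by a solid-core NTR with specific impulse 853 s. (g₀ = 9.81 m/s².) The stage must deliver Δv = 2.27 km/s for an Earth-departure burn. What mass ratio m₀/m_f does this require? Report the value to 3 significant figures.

v_e = Isp · g₀ = 853 × 9.81 = 8367.9 m/s.
Using Δv = v_e ln(m₀/m_f): m₀/m_f = exp(Δv / v_e) = exp(2270 / 8367.9) = exp(0.2713) = 1.3116.

mass ratio ≈ 1.31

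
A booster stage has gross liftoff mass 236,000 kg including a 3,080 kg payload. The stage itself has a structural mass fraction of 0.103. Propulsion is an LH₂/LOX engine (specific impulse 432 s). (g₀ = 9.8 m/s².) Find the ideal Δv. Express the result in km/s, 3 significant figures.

Δv ≈ 9.17 km/s

Stage wet mass = m₀ − payload = 236,000 − 3,080 = 232,920 kg.
Stage dry mass = ε × stage wet mass = 0.103 × 232,920 = 23,990.8 kg.
Burnout mass m_f = stage dry + payload = 23,990.8 + 3,080 = 27,070.8 kg.
v_e = Isp · g₀ = 432 × 9.8 = 4233.6 m/s.
Using Δv = v_e ln(m₀/m_f): Δv = v_e · ln(236,000/27,070.8) = 4233.6 × ln(8.718) = 4233.6 × 2.1654 ≈ 9167 m/s.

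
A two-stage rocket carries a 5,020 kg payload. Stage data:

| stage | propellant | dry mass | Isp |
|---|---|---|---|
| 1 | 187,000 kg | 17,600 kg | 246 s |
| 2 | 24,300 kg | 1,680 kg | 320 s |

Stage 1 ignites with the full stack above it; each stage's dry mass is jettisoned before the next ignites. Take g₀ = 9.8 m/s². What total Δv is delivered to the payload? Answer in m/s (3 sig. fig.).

Δv ≈ 8610 m/s

Ignition mass of stage 1 = 187,000+17,600 + 24,300+1,680 + 5,020 = 235,600 kg.
Stage 1: m₀ = 235,600 kg, m_f = 235,600 − 187,000 = 48,600 kg; Δv = 246×9.8×ln(4.848) = 2410.8×1.5785 ≈ 3805 m/s.
Stage 2: m₀ = 31,000 kg, m_f = 31,000 − 24,300 = 6,700 kg; Δv = 320×9.8×ln(4.627) = 3136.0×1.5319 ≈ 4804 m/s.
Total Δv = 3805 + 4804 = 8609 m/s.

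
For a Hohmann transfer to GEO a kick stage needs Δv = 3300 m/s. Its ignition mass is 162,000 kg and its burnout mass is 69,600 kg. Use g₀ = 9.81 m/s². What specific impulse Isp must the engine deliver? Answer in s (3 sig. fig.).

ln(m₀/m_f) = ln(162000/69600) = ln(2.328) = 0.8448.
v_e = Δv / ln(m₀/m_f) = 3300 / 0.8448 = 3906.1 m/s.
Isp = v_e / g₀ = 3906.1 / 9.81 = 398.2 s.

Isp ≈ 398 s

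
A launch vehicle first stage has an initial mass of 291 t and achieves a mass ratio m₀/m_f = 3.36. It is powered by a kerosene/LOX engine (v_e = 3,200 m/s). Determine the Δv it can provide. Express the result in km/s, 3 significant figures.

Δv = v_e · ln(3.36) = 3200.0 × 1.2119 ≈ 3878.2 m/s.

Δv ≈ 3.88 km/s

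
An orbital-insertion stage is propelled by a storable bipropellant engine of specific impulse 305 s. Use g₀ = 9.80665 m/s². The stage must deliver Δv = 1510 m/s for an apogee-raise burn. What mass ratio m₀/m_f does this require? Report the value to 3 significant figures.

v_e = Isp · g₀ = 305 × 9.80665 = 2991.0 m/s.
m₀/m_f = exp(Δv / v_e) = exp(1510 / 2991.0) = exp(0.5048) = 1.6567.

mass ratio ≈ 1.66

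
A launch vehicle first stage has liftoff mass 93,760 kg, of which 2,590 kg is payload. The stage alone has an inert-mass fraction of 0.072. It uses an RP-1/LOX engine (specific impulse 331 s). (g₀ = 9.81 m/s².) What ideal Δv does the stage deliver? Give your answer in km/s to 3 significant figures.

Δv ≈ 7.55 km/s

Stage wet mass = m₀ − payload = 93,760 − 2,590 = 91,170 kg.
Stage dry mass = ε × stage wet mass = 0.072 × 91,170 = 6,564.24 kg.
Burnout mass m_f = stage dry + payload = 6,564.24 + 2,590 = 9,154.24 kg.
v_e = Isp · g₀ = 331 × 9.81 = 3247.1 m/s.
Using Δv = v_e ln(m₀/m_f): Δv = v_e · ln(93,760/9,154.24) = 3247.1 × ln(10.24) = 3247.1 × 2.3265 ≈ 7554 m/s.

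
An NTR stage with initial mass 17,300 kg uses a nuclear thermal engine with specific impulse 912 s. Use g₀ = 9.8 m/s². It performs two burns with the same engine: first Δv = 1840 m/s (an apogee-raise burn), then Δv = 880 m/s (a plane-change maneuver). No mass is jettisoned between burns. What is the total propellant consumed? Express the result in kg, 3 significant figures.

total propellant consumed ≈ 4540 kg

v_e = Isp · g₀ = 912 × 9.8 = 8937.6 m/s.
After the first burn: m = 17300 × exp(−1840/8937.6) = 17300 × 0.81394 = 14,081.2 kg.
After the second burn: m = 14,081.2 × exp(−880/8937.6) = 14,081.2 × 0.90623 = 12,760.8 kg.
Total propellant = m₀ − m_final = 17300 − 12,760.8 = 4,539.2 kg.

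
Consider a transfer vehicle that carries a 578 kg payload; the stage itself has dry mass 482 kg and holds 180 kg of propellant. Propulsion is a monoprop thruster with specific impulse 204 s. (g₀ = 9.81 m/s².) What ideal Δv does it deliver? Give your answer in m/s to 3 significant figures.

v_e = Isp · g₀ = 204 × 9.81 = 2001.2 m/s.
m₀ = payload + dry + propellant = 578 + 482 + 180 = 1,240 kg.
m_f = payload + dry = 578 + 482 = 1,060 kg.
From the ideal rocket equation, Δv = v_e · ln(m₀/m_f) = 2001.2 × ln(1.17) = 2001.2 × 0.1568 ≈ 313.9 m/s.

Δv ≈ 314 m/s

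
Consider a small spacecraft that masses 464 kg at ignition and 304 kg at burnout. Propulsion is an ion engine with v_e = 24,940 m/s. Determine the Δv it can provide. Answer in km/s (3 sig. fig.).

Δv = v_e · ln(m₀/m_f) = 24940.0 × ln(1.526) = 24940.0 × 0.4229 ≈ 10546.0 m/s.

Δv ≈ 10.5 km/s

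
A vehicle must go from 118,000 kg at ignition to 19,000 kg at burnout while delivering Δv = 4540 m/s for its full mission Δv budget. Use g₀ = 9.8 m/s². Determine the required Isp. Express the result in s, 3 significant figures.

Isp ≈ 254 s

ln(m₀/m_f) = ln(118000/19000) = ln(6.211) = 1.8262.
v_e = Δv / ln(m₀/m_f) = 4540 / 1.8262 = 2486.0 m/s.
Isp = v_e / g₀ = 2486.0 / 9.8 = 253.7 s.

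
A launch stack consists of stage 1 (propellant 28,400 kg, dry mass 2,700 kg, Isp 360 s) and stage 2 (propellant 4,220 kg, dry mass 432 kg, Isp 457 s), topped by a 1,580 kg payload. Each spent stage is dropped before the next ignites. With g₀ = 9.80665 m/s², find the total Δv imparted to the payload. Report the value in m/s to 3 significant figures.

Δv ≈ 10100 m/s

Ignition mass of stage 1 = 28,400+2,700 + 4,220+432 + 1,580 = 37,332 kg.
Stage 1: m₀ = 37,332 kg, m_f = 37,332 − 28,400 = 8,932 kg; Δv = 360×9.80665×ln(4.18) = 3530.4×1.4302 ≈ 5049 m/s.
Stage 2: m₀ = 6,232 kg, m_f = 6,232 − 4,220 = 2,012 kg; Δv = 457×9.80665×ln(3.097) = 4481.6×1.1306 ≈ 5067 m/s.
Total Δv = 5049 + 5067 = 10116 m/s.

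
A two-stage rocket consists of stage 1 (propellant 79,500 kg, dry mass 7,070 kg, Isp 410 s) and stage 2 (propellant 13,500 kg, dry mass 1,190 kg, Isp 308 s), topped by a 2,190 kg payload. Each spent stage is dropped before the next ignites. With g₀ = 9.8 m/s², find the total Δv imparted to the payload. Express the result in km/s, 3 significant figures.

Ignition mass of stage 1 = 79,500+7,070 + 13,500+1,190 + 2,190 = 103,450 kg.
Stage 1: m₀ = 103,450 kg, m_f = 103,450 − 79,500 = 23,950 kg; Δv = 410×9.8×ln(4.319) = 4018.0×1.4631 ≈ 5879 m/s.
Stage 2: m₀ = 16,880 kg, m_f = 16,880 − 13,500 = 3,380 kg; Δv = 308×9.8×ln(4.994) = 3018.4×1.6083 ≈ 4854 m/s.
Total Δv = 5879 + 4854 = 10733 m/s.

Δv ≈ 10.7 km/s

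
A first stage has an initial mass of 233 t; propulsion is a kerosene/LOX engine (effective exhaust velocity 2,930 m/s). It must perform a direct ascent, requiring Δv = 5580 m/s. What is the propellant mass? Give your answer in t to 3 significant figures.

Rocket equation: m₀/m_f = exp(Δv / v_e) = exp(5580 / 2930.0) = exp(1.9044) = 6.7156.
m_f = 233 / 6.7156 = 34.6953 t, so propellant = m₀ − m_f = 233 − 34.6953 = 198.3047 t.

propellant mass ≈ 198 t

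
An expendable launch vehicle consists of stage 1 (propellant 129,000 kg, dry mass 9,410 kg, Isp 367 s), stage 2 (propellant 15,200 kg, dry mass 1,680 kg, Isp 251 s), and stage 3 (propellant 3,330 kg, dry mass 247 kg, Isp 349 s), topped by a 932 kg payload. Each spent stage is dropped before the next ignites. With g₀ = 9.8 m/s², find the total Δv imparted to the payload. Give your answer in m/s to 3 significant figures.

Δv ≈ 13600 m/s

Ignition mass of stage 1 = 129,000+9,410 + 15,200+1,680 + 3,330+247 + 932 = 159,799 kg.
Stage 1: m₀ = 159,799 kg, m_f = 159,799 − 129,000 = 30,799 kg; Δv = 367×9.8×ln(5.188) = 3596.6×1.6464 ≈ 5922 m/s.
Stage 2: m₀ = 21,389 kg, m_f = 21,389 − 15,200 = 6,189 kg; Δv = 251×9.8×ln(3.456) = 2459.8×1.2401 ≈ 3050 m/s.
Stage 3: m₀ = 4,509 kg, m_f = 4,509 − 3,330 = 1,179 kg; Δv = 349×9.8×ln(3.824) = 3420.2×1.3414 ≈ 4588 m/s.
Total Δv = 5922 + 3050 + 4588 = 13560 m/s.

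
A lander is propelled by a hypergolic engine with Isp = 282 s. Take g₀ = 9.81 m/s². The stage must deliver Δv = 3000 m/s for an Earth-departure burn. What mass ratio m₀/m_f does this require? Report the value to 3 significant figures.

v_e = Isp · g₀ = 282 × 9.81 = 2766.4 m/s.
m₀/m_f = exp(Δv / v_e) = exp(3000 / 2766.4) = exp(1.0844) = 2.9578.

mass ratio ≈ 2.96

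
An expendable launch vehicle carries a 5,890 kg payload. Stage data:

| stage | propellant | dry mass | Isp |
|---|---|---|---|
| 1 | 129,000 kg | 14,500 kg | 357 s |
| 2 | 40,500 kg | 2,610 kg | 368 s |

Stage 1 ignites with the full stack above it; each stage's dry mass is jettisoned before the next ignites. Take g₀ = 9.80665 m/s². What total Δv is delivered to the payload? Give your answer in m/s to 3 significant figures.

Ignition mass of stage 1 = 129,000+14,500 + 40,500+2,610 + 5,890 = 192,500 kg.
Stage 1: m₀ = 192,500 kg, m_f = 192,500 − 129,000 = 63,500 kg; Δv = 357×9.80665×ln(3.031) = 3501.0×1.1091 ≈ 3883 m/s.
Stage 2: m₀ = 49,000 kg, m_f = 49,000 − 40,500 = 8,500 kg; Δv = 368×9.80665×ln(5.765) = 3608.8×1.7518 ≈ 6322 m/s.
Total Δv = 3883 + 6322 = 10205 m/s.

Δv ≈ 10200 m/s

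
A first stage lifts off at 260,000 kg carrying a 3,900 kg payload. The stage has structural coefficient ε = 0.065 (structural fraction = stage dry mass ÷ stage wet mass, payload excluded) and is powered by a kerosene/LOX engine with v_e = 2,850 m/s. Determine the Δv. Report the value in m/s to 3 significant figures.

Stage wet mass = m₀ − payload = 260,000 − 3,900 = 256,100 kg.
Stage dry mass = ε × stage wet mass = 0.065 × 256,100 = 16,646.5 kg.
Burnout mass m_f = stage dry + payload = 16,646.5 + 3,900 = 20,546.5 kg.
Using Δv = v_e ln(m₀/m_f): Δv = v_e · ln(260,000/20,546.5) = 2850.0 × ln(12.65) = 2850.0 × 2.5380 ≈ 7233 m/s.

Δv ≈ 7230 m/s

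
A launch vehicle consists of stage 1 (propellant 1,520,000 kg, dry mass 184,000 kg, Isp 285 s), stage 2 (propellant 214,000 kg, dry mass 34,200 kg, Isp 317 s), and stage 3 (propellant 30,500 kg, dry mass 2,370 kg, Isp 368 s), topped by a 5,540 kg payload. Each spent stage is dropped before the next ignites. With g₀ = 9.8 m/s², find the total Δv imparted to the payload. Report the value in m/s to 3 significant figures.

Ignition mass of stage 1 = 1,520,000+184,000 + 214,000+34,200 + 30,500+2,370 + 5,540 = 1,990,610 kg.
Stage 1: m₀ = 1,990,610 kg, m_f = 1,990,610 − 1,520,000 = 470,610 kg; Δv = 285×9.8×ln(4.23) = 2793.0×1.4422 ≈ 4028 m/s.
Stage 2: m₀ = 286,610 kg, m_f = 286,610 − 214,000 = 72,610 kg; Δv = 317×9.8×ln(3.947) = 3106.6×1.3730 ≈ 4265 m/s.
Stage 3: m₀ = 38,410 kg, m_f = 38,410 − 30,500 = 7,910 kg; Δv = 368×9.8×ln(4.856) = 3606.4×1.5802 ≈ 5699 m/s.
Total Δv = 4028 + 4265 + 5699 = 13992 m/s.

Δv ≈ 14000 m/s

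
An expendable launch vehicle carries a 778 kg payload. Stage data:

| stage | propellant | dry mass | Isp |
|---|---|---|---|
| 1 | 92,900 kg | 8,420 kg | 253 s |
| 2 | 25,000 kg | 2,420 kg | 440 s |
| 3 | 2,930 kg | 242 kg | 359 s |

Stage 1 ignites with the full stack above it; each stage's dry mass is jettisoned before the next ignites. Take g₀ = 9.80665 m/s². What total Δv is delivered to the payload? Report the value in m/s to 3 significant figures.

Δv ≈ 14600 m/s

Ignition mass of stage 1 = 92,900+8,420 + 25,000+2,420 + 2,930+242 + 778 = 132,690 kg.
Stage 1: m₀ = 132,690 kg, m_f = 132,690 − 92,900 = 39,790 kg; Δv = 253×9.80665×ln(3.335) = 2481.1×1.2044 ≈ 2988 m/s.
Stage 2: m₀ = 31,370 kg, m_f = 31,370 − 25,000 = 6,370 kg; Δv = 440×9.80665×ln(4.925) = 4314.9×1.5943 ≈ 6879 m/s.
Stage 3: m₀ = 3,950 kg, m_f = 3,950 − 2,930 = 1,020 kg; Δv = 359×9.80665×ln(3.873) = 3520.6×1.3539 ≈ 4767 m/s.
Total Δv = 2988 + 6879 + 4767 = 14634 m/s.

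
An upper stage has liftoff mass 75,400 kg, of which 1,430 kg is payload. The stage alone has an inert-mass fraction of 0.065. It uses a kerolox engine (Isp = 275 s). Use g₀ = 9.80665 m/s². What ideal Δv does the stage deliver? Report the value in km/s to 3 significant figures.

Stage wet mass = m₀ − payload = 75,400 − 1,430 = 73,970 kg.
Stage dry mass = ε × stage wet mass = 0.065 × 73,970 = 4,808.05 kg.
Burnout mass m_f = stage dry + payload = 4,808.05 + 1,430 = 6,238.05 kg.
v_e = Isp · g₀ = 275 × 9.80665 = 2696.8 m/s.
Δv = v_e · ln(75,400/6,238.05) = 2696.8 × ln(12.09) = 2696.8 × 2.4921 ≈ 6721 m/s.

Δv ≈ 6.72 km/s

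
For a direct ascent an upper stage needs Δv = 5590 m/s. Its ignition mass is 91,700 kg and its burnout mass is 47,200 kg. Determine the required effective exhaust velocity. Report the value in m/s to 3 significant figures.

ln(m₀/m_f) = ln(91700/47200) = ln(1.943) = 0.6641.
v_e = Δv / ln(m₀/m_f) = 5590 / 0.6641 = 8417.0 m/s.

v_e ≈ 8420 m/s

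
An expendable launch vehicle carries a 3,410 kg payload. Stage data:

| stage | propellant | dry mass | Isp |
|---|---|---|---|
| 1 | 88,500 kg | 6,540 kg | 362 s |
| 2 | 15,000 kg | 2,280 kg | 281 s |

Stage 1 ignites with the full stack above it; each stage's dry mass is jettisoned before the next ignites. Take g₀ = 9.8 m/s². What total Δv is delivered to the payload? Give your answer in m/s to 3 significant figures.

Δv ≈ 8690 m/s

Ignition mass of stage 1 = 88,500+6,540 + 15,000+2,280 + 3,410 = 115,730 kg.
Stage 1: m₀ = 115,730 kg, m_f = 115,730 − 88,500 = 27,230 kg; Δv = 362×9.8×ln(4.25) = 3547.6×1.4469 ≈ 5133 m/s.
Stage 2: m₀ = 20,690 kg, m_f = 20,690 − 15,000 = 5,690 kg; Δv = 281×9.8×ln(3.636) = 2753.8×1.2909 ≈ 3555 m/s.
Total Δv = 5133 + 3555 = 8688 m/s.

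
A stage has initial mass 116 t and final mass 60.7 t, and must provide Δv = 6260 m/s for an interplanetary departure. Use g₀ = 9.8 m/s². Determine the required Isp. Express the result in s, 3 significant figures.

ln(m₀/m_f) = ln(116000/60700) = ln(1.911) = 0.6476.
Using Δv = v_e ln(m₀/m_f): v_e = Δv / ln(m₀/m_f) = 6260 / 0.6476 = 9665.8 m/s.
Isp = v_e / g₀ = 9665.8 / 9.8 = 986.3 s.

Isp ≈ 986 s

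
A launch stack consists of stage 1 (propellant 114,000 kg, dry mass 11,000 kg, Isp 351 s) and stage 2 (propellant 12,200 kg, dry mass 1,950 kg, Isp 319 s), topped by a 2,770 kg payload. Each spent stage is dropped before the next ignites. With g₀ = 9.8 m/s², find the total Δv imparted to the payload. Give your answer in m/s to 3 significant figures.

Ignition mass of stage 1 = 114,000+11,000 + 12,200+1,950 + 2,770 = 141,920 kg.
Stage 1: m₀ = 141,920 kg, m_f = 141,920 − 114,000 = 27,920 kg; Δv = 351×9.8×ln(5.083) = 3439.8×1.6259 ≈ 5593 m/s.
Stage 2: m₀ = 16,920 kg, m_f = 16,920 − 12,200 = 4,720 kg; Δv = 319×9.8×ln(3.585) = 3126.2×1.2767 ≈ 3991 m/s.
Total Δv = 5593 + 3991 = 9584 m/s.

Δv ≈ 9580 m/s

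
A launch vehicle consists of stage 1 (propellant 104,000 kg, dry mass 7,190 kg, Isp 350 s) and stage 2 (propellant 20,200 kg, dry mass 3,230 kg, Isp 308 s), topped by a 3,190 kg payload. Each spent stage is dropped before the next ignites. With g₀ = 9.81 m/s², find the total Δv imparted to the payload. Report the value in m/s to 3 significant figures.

Ignition mass of stage 1 = 104,000+7,190 + 20,200+3,230 + 3,190 = 137,810 kg.
Stage 1: m₀ = 137,810 kg, m_f = 137,810 − 104,000 = 33,810 kg; Δv = 350×9.81×ln(4.076) = 3433.5×1.4051 ≈ 4824 m/s.
Stage 2: m₀ = 26,620 kg, m_f = 26,620 − 20,200 = 6,420 kg; Δv = 308×9.81×ln(4.146) = 3021.5×1.4222 ≈ 4297 m/s.
Total Δv = 4824 + 4297 = 9121 m/s.

Δv ≈ 9120 m/s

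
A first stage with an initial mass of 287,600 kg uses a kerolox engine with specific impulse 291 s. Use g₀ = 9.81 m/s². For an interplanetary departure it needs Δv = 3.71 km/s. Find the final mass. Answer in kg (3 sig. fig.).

final mass ≈ 78400 kg

v_e = Isp · g₀ = 291 × 9.81 = 2854.7 m/s.
m₀/m_f = exp(Δv / v_e) = exp(3710 / 2854.7) = exp(1.2996) = 3.6679.
m_f = m₀ / 3.6679 = 287,600 / 3.6679 = 78,410 kg.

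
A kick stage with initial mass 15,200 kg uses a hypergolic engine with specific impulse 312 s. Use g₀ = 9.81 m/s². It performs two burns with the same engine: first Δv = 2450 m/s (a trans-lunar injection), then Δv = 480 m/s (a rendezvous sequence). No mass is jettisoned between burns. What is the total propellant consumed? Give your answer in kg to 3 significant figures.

total propellant consumed ≈ 9360 kg

v_e = Isp · g₀ = 312 × 9.81 = 3060.7 m/s.
After the first burn: m = 15200 × exp(−2450/3060.7) = 15200 × 0.44912 = 6,826.62 kg.
After the second burn: m = 6,826.62 × exp(−480/3060.7) = 6,826.62 × 0.85485 = 5,835.74 kg.
Total propellant = m₀ − m_final = 15200 − 5,835.74 = 9,364.26 kg.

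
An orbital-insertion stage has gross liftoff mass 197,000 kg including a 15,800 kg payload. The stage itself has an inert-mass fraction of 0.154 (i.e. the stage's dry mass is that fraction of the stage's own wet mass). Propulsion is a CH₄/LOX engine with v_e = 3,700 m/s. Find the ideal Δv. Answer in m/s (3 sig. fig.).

Stage wet mass = m₀ − payload = 197,000 − 15,800 = 181,200 kg.
Stage dry mass = ε × stage wet mass = 0.154 × 181,200 = 27,904.8 kg.
Burnout mass m_f = stage dry + payload = 27,904.8 + 15,800 = 43,704.8 kg.
Using Δv = v_e ln(m₀/m_f): Δv = v_e · ln(197,000/43,704.8) = 3700.0 × ln(4.508) = 3700.0 × 1.5057 ≈ 5571 m/s.

Δv ≈ 5570 m/s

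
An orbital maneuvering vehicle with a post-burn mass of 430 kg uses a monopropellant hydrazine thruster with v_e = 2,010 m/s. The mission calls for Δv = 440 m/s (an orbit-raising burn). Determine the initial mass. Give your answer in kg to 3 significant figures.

initial mass ≈ 535 kg

Rocket equation: m₀/m_f = exp(Δv / v_e) = exp(440 / 2010.0) = exp(0.2189) = 1.2447.
m₀ = m_f × 1.2447 = 430 × 1.2447 = 535.221 kg.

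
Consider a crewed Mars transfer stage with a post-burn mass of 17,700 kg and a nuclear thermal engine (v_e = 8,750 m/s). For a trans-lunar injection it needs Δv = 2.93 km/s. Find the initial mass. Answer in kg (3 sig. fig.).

initial mass ≈ 24700 kg

Rocket equation: m₀/m_f = exp(Δv / v_e) = exp(2930 / 8750.0) = exp(0.3349) = 1.3977.
m₀ = m_f × 1.3977 = 17,700 × 1.3977 = 24,739.3 kg.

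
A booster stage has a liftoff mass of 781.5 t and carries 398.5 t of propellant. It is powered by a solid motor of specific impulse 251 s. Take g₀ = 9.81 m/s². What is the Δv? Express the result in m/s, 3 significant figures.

Δv ≈ 1760 m/s

v_e = Isp · g₀ = 251 × 9.81 = 2462.3 m/s.
m_f = m₀ − m_prop = 781.5 − 398.5 = 383 t.
Rocket equation: Δv = v_e · ln(m₀/m_f) = 2462.3 × ln(2.04) = 2462.3 × 0.7132 ≈ 1756.1 m/s.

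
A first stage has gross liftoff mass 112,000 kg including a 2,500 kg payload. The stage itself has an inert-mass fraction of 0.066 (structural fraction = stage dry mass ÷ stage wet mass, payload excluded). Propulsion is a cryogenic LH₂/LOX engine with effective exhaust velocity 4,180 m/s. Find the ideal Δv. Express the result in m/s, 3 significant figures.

Stage wet mass = m₀ − payload = 112,000 − 2,500 = 109,500 kg.
Stage dry mass = ε × stage wet mass = 0.066 × 109,500 = 7,227 kg.
Burnout mass m_f = stage dry + payload = 7,227 + 2,500 = 9,727 kg.
From the ideal rocket equation, Δv = v_e · ln(112,000/9,727) = 4180.0 × ln(11.51) = 4180.0 × 2.4436 ≈ 10214 m/s.

Δv ≈ 10200 m/s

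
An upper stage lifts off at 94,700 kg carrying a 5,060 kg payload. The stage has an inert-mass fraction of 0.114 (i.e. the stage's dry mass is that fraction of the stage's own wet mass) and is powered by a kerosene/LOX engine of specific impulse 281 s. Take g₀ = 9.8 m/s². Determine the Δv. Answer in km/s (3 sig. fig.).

Δv ≈ 5.02 km/s

Stage wet mass = m₀ − payload = 94,700 − 5,060 = 89,640 kg.
Stage dry mass = ε × stage wet mass = 0.114 × 89,640 = 10,219 kg.
Burnout mass m_f = stage dry + payload = 10,219 + 5,060 = 15,279 kg.
v_e = Isp · g₀ = 281 × 9.8 = 2753.8 m/s.
Δv = v_e · ln(94,700/15,279) = 2753.8 × ln(6.198) = 2753.8 × 1.8242 ≈ 5024 m/s.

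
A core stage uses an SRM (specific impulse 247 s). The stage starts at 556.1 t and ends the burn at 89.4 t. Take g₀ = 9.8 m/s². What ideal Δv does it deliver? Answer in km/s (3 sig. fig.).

v_e = Isp · g₀ = 247 × 9.8 = 2420.6 m/s.
Δv = v_e · ln(m₀/m_f) = 2420.6 × ln(6.22) = 2420.6 × 1.8278 ≈ 4424.4 m/s.

Δv ≈ 4.42 km/s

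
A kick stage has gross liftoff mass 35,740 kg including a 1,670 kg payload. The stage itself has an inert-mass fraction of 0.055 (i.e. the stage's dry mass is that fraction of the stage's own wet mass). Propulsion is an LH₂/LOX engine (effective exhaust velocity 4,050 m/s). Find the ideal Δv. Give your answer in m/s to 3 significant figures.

Stage wet mass = m₀ − payload = 35,740 − 1,670 = 34,070 kg.
Stage dry mass = ε × stage wet mass = 0.055 × 34,070 = 1,873.85 kg.
Burnout mass m_f = stage dry + payload = 1,873.85 + 1,670 = 3,543.85 kg.
Δv = v_e · ln(35,740/3,543.85) = 4050.0 × ln(10.09) = 4050.0 × 2.3111 ≈ 9360 m/s.

Δv ≈ 9360 m/s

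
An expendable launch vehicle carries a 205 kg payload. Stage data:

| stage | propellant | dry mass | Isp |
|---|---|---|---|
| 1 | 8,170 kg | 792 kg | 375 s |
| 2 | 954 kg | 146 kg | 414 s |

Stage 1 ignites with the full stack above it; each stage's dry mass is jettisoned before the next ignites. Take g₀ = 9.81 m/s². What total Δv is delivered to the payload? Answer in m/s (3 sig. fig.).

Δv ≈ 11200 m/s

Ignition mass of stage 1 = 8,170+792 + 954+146 + 205 = 10,267 kg.
Stage 1: m₀ = 10,267 kg, m_f = 10,267 − 8,170 = 2,097 kg; Δv = 375×9.81×ln(4.896) = 3678.8×1.5884 ≈ 5843 m/s.
Stage 2: m₀ = 1,305 kg, m_f = 1,305 − 954 = 351 kg; Δv = 414×9.81×ln(3.718) = 4061.3×1.3132 ≈ 5333 m/s.
Total Δv = 5843 + 5333 = 11176 m/s.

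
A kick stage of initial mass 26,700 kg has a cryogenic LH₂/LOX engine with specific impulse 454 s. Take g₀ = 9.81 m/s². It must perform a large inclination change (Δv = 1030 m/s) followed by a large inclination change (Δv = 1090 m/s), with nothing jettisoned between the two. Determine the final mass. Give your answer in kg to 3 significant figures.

final mass ≈ 16600 kg

v_e = Isp · g₀ = 454 × 9.81 = 4453.7 m/s.
After the first burn: m = 26700 × exp(−1030/4453.7) = 26700 × 0.79353 = 21,187.3 kg.
After the second burn: m = 21,187.3 × exp(−1090/4453.7) = 21,187.3 × 0.78291 = 16,587.7 kg.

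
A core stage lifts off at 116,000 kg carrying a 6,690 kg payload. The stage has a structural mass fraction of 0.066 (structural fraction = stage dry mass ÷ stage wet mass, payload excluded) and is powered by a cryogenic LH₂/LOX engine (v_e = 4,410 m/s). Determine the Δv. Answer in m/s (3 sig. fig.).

Stage wet mass = m₀ − payload = 116,000 − 6,690 = 109,310 kg.
Stage dry mass = ε × stage wet mass = 0.066 × 109,310 = 7,214.46 kg.
Burnout mass m_f = stage dry + payload = 7,214.46 + 6,690 = 13,904.46 kg.
Δv = v_e · ln(116,000/13,904.46) = 4410.0 × ln(8.343) = 4410.0 × 2.1214 ≈ 9355 m/s.

Δv ≈ 9360 m/s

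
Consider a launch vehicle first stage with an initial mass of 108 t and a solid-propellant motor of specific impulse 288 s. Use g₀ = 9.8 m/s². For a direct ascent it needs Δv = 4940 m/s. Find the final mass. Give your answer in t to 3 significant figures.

final mass ≈ 18.8 t

v_e = Isp · g₀ = 288 × 9.8 = 2822.4 m/s.
From the ideal rocket equation, m₀/m_f = exp(Δv / v_e) = exp(4940 / 2822.4) = exp(1.7503) = 5.7562.
m_f = m₀ / 5.7562 = 108 / 5.7562 = 18.7624 t.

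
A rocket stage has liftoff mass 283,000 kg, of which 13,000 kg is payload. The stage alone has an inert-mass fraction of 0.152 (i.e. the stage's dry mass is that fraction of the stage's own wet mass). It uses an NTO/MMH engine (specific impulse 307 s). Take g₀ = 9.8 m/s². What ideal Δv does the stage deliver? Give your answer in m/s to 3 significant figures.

Stage wet mass = m₀ − payload = 283,000 − 13,000 = 270,000 kg.
Stage dry mass = ε × stage wet mass = 0.152 × 270,000 = 41,040 kg.
Burnout mass m_f = stage dry + payload = 41,040 + 13,000 = 54,040 kg.
v_e = Isp · g₀ = 307 × 9.8 = 3008.6 m/s.
From the ideal rocket equation, Δv = v_e · ln(283,000/54,040) = 3008.6 × ln(5.237) = 3008.6 × 1.6557 ≈ 4981 m/s.

Δv ≈ 4980 m/s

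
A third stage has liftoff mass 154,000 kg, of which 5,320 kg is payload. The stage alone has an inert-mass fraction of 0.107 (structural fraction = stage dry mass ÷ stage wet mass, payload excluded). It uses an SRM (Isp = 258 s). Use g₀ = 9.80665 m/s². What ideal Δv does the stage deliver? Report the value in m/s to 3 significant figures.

Stage wet mass = m₀ − payload = 154,000 − 5,320 = 148,680 kg.
Stage dry mass = ε × stage wet mass = 0.107 × 148,680 = 15,908.8 kg.
Burnout mass m_f = stage dry + payload = 15,908.8 + 5,320 = 21,228.8 kg.
v_e = Isp · g₀ = 258 × 9.80665 = 2530.1 m/s.
Using Δv = v_e ln(m₀/m_f): Δv = v_e · ln(154,000/21,228.8) = 2530.1 × ln(7.254) = 2530.1 × 1.9816 ≈ 5014 m/s.

Δv ≈ 5010 m/s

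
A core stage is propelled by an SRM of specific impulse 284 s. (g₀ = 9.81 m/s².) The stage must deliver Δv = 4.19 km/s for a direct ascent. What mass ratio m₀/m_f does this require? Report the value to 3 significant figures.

v_e = Isp · g₀ = 284 × 9.81 = 2786.0 m/s.
Using Δv = v_e ln(m₀/m_f): m₀/m_f = exp(Δv / v_e) = exp(4190 / 2786.0) = exp(1.5039) = 4.4993.

mass ratio ≈ 4.50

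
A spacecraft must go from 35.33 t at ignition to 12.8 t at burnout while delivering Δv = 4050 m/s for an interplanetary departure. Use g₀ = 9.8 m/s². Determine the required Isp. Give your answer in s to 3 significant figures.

Isp ≈ 407 s

ln(m₀/m_f) = ln(35330/12800) = ln(2.76) = 1.0153.
v_e = Δv / ln(m₀/m_f) = 4050 / 1.0153 = 3989.0 m/s.
Isp = v_e / g₀ = 3989.0 / 9.8 = 407.0 s.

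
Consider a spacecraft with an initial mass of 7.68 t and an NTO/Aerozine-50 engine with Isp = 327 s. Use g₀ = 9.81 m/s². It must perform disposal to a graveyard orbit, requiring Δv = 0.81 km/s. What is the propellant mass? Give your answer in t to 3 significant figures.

v_e = Isp · g₀ = 327 × 9.81 = 3207.9 m/s.
m₀/m_f = exp(Δv / v_e) = exp(810 / 3207.9) = exp(0.2525) = 1.2872.
m_f = 7.68 / 1.2872 = 5.96644 t, so propellant = m₀ − m_f = 7.68 − 5.96644 = 1.71356 t.

propellant mass ≈ 1.71 t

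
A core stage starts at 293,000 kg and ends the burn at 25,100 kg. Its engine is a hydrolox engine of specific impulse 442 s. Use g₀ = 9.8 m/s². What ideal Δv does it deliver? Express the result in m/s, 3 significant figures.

Δv ≈ 10600 m/s

v_e = Isp · g₀ = 442 × 9.8 = 4331.6 m/s.
By the Tsiolkovsky rocket equation, Δv = v_e · ln(m₀/m_f) = 4331.6 × ln(11.67) = 4331.6 × 2.4573 ≈ 10644.1 m/s.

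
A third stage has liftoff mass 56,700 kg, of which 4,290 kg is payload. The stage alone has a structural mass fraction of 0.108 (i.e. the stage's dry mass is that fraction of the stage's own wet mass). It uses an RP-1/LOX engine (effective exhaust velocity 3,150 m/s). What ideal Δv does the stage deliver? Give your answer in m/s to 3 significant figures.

Δv ≈ 5480 m/s

Stage wet mass = m₀ − payload = 56,700 − 4,290 = 52,410 kg.
Stage dry mass = ε × stage wet mass = 0.108 × 52,410 = 5,660.28 kg.
Burnout mass m_f = stage dry + payload = 5,660.28 + 4,290 = 9,950.28 kg.
Δv = v_e · ln(56,700/9,950.28) = 3150.0 × ln(5.698) = 3150.0 × 1.7402 ≈ 5482 m/s.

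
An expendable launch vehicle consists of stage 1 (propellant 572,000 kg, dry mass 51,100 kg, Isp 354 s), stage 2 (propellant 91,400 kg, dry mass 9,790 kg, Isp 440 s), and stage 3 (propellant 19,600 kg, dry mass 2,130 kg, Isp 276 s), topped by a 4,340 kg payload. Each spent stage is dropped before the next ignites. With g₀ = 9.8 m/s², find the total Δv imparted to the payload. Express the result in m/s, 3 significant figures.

Δv ≈ 14200 m/s

Ignition mass of stage 1 = 572,000+51,100 + 91,400+9,790 + 19,600+2,130 + 4,340 = 750,360 kg.
Stage 1: m₀ = 750,360 kg, m_f = 750,360 − 572,000 = 178,360 kg; Δv = 354×9.8×ln(4.207) = 3469.2×1.4367 ≈ 4984 m/s.
Stage 2: m₀ = 127,260 kg, m_f = 127,260 − 91,400 = 35,860 kg; Δv = 440×9.8×ln(3.549) = 4312.0×1.2666 ≈ 5462 m/s.
Stage 3: m₀ = 26,070 kg, m_f = 26,070 − 19,600 = 6,470 kg; Δv = 276×9.8×ln(4.029) = 2704.8×1.3936 ≈ 3769 m/s.
Total Δv = 4984 + 5462 + 3769 = 14215 m/s.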